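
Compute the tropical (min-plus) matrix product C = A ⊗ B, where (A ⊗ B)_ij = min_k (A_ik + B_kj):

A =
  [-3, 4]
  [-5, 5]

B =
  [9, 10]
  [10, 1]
A ⊗ B =
  [6, 5]
  [4, 5]

Apply the min-plus product entry-by-entry:
  C[0][0] = min over k of (A[0][0] + B[0][0] = -3 + 9 = 6, A[0][1] + B[1][0] = 4 + 10 = 14) = 6 (attained at k = 0)
  C[0][1] = min over k of (A[0][0] + B[0][1] = -3 + 10 = 7, A[0][1] + B[1][1] = 4 + 1 = 5) = 5 (attained at k = 1)
  C[1][0] = min over k of (A[1][0] + B[0][0] = -5 + 9 = 4, A[1][1] + B[1][0] = 5 + 10 = 15) = 4 (attained at k = 0)
  C[1][1] = min over k of (A[1][0] + B[0][1] = -5 + 10 = 5, A[1][1] + B[1][1] = 5 + 1 = 6) = 5 (attained at k = 0)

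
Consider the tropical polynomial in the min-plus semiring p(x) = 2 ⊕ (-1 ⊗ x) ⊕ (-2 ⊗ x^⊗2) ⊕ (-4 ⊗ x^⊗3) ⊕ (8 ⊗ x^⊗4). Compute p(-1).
p(-1) = -7

A tropical monomial a ⊗ x^⊗i evaluates to a + i · x. Evaluating each term at x = -1:
  Term 0 contributes 2 + 0 · -1 = 2
  Term 1 contributes -1 + 1 · -1 = -2
  Term 2 contributes -2 + 2 · -1 = -4
  Term 3 contributes -4 + 3 · -1 = -7
  Term 4 contributes 8 + 4 · -1 = 4
p(-1) = ⊕ of these = min[2, -2, -4, -7, 4] = -7.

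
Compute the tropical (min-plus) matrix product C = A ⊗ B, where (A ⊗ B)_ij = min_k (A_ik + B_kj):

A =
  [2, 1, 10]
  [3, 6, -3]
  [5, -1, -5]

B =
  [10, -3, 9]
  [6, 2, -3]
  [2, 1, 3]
A ⊗ B =
  [7, -1, -2]
  [-1, -2, 0]
  [-3, -4, -4]

Apply the min-plus product entry-by-entry:
  C[0][0] = min over k of (A[0][0] + B[0][0] = 2 + 10 = 12, A[0][1] + B[1][0] = 1 + 6 = 7, A[0][2] + B[2][0] = 10 + 2 = 12) = 7 (attained at k = 1)
  C[0][1] = min over k of (A[0][0] + B[0][1] = 2 + -3 = -1, A[0][1] + B[1][1] = 1 + 2 = 3, A[0][2] + B[2][1] = 10 + 1 = 11) = -1 (attained at k = 0)
  C[0][2] = min over k of (A[0][0] + B[0][2] = 2 + 9 = 11, A[0][1] + B[1][2] = 1 + -3 = -2, A[0][2] + B[2][2] = 10 + 3 = 13) = -2 (attained at k = 1)
  C[1][0] = min over k of (A[1][0] + B[0][0] = 3 + 10 = 13, A[1][1] + B[1][0] = 6 + 6 = 12, A[1][2] + B[2][0] = -3 + 2 = -1) = -1 (attained at k = 2)
  C[1][1] = min over k of (A[1][0] + B[0][1] = 3 + -3 = 0, A[1][1] + B[1][1] = 6 + 2 = 8, A[1][2] + B[2][1] = -3 + 1 = -2) = -2 (attained at k = 2)
  C[1][2] = min over k of (A[1][0] + B[0][2] = 3 + 9 = 12, A[1][1] + B[1][2] = 6 + -3 = 3, A[1][2] + B[2][2] = -3 + 3 = 0) = 0 (attained at k = 2)
  C[2][0] = min over k of (A[2][0] + B[0][0] = 5 + 10 = 15, A[2][1] + B[1][0] = -1 + 6 = 5, A[2][2] + B[2][0] = -5 + 2 = -3) = -3 (attained at k = 2)
  C[2][1] = min over k of (A[2][0] + B[0][1] = 5 + -3 = 2, A[2][1] + B[1][1] = -1 + 2 = 1, A[2][2] + B[2][1] = -5 + 1 = -4) = -4 (attained at k = 2)
  C[2][2] = min over k of (A[2][0] + B[0][2] = 5 + 9 = 14, A[2][1] + B[1][2] = -1 + -3 = -4, A[2][2] + B[2][2] = -5 + 3 = -2) = -4 (attained at k = 1)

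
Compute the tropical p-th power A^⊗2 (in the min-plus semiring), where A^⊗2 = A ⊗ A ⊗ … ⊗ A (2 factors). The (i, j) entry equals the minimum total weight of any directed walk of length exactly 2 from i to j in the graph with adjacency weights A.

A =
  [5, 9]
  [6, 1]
A^⊗2 =
  [10, 10]
  [7, 2]

Each entry (A^⊗2)_ij equals the minimum over all length-2 walks i = v_0 → v_1 → … → v_2 = j of Σ_t A[v_t][v_{t+1}]. For example, for (i, j) = (0, 1) we minimise over 2 possible intermediate vertex sequences; the minimum is 10, attained along the walk 0 → 1 → 1.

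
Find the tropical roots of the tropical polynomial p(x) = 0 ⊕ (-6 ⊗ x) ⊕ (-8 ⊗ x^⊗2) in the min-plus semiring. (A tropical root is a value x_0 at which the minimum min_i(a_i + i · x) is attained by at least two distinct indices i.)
Roots: {2, 6}

Each tropical root is a break point of the lower envelope of the lines y = a_i + i · x (there are 3 lines, with slopes 0, 1, ..., 2). Only the lines that attain the minimum somewhere contribute to roots; other lines are dominated. Here the surviving (envelope) indices are i = 2, i = 1, i = 0.
Intersections between consecutive envelope lines give the roots: for adjacent envelope indices i < j the intersection is x = (a_i − a_j) / (j − i). Reading off the sorted break points: {2, 6}.
Verification: at each break x_0, at least two indices attain the minimum of min_i(a_i + i · x_0).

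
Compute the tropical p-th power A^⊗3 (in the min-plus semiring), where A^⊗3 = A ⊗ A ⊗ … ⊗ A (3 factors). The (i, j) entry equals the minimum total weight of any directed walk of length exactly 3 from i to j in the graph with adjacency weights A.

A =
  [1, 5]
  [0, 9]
A^⊗3 =
  [3, 7]
  [2, 6]

Each entry (A^⊗3)_ij equals the minimum over all length-3 walks i = v_0 → v_1 → … → v_3 = j of Σ_t A[v_t][v_{t+1}]. For example, for (i, j) = (0, 1) we minimise over 4 possible intermediate vertex sequences; the minimum is 7, attained along the walk 0 → 0 → 0 → 1.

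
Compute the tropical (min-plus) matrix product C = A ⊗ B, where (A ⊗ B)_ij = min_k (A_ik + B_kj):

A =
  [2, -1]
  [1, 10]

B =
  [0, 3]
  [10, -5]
A ⊗ B =
  [2, -6]
  [1, 4]

Apply the min-plus product entry-by-entry:
  C[0][0] = min over k of (A[0][0] + B[0][0] = 2 + 0 = 2, A[0][1] + B[1][0] = -1 + 10 = 9) = 2 (attained at k = 0)
  C[0][1] = min over k of (A[0][0] + B[0][1] = 2 + 3 = 5, A[0][1] + B[1][1] = -1 + -5 = -6) = -6 (attained at k = 1)
  C[1][0] = min over k of (A[1][0] + B[0][0] = 1 + 0 = 1, A[1][1] + B[1][0] = 10 + 10 = 20) = 1 (attained at k = 0)
  C[1][1] = min over k of (A[1][0] + B[0][1] = 1 + 3 = 4, A[1][1] + B[1][1] = 10 + -5 = 5) = 4 (attained at k = 0)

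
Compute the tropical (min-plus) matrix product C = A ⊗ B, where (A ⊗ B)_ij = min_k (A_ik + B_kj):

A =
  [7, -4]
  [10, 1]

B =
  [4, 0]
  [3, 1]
A ⊗ B =
  [-1, -3]
  [4, 2]

Apply the min-plus product entry-by-entry:
  C[0][0] = min over k of (A[0][0] + B[0][0] = 7 + 4 = 11, A[0][1] + B[1][0] = -4 + 3 = -1) = -1 (attained at k = 1)
  C[0][1] = min over k of (A[0][0] + B[0][1] = 7 + 0 = 7, A[0][1] + B[1][1] = -4 + 1 = -3) = -3 (attained at k = 1)
  C[1][0] = min over k of (A[1][0] + B[0][0] = 10 + 4 = 14, A[1][1] + B[1][0] = 1 + 3 = 4) = 4 (attained at k = 1)
  C[1][1] = min over k of (A[1][0] + B[0][1] = 10 + 0 = 10, A[1][1] + B[1][1] = 1 + 1 = 2) = 2 (attained at k = 1)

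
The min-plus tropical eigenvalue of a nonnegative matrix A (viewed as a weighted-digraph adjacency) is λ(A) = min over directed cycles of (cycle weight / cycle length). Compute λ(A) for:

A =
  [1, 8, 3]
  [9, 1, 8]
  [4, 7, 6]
λ(A) = 1

Enumerate directed cycles and compute their means (weight / length). Sample:
  cycle 0 → 0: weight = 1, length = 1, mean = 1/1 ≈ 1.000
  cycle 1 → 1: weight = 1, length = 1, mean = 1/1 ≈ 1.000
  cycle 2 → 2: weight = 6, length = 1, mean = 6/1 ≈ 6.000
  cycle 0 → 1 → 0: weight = 17, length = 2, mean = 17/2 ≈ 8.500
  cycle 0 → 2 → 0: weight = 7, length = 2, mean = 7/2 ≈ 3.500
  cycle 1 → 0 → 1: weight = 17, length = 2, mean = 17/2 ≈ 8.500
Minimum mean = 1.000, attained e.g. along the cycle 0 → 0 with weight 1 and length 1. So λ(A) = 1/1 = 1.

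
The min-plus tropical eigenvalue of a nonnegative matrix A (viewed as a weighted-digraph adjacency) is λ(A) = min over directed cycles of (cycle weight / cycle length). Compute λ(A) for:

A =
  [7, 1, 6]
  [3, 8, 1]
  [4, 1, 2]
λ(A) = 1

Enumerate directed cycles and compute their means (weight / length). Sample:
  cycle 0 → 0: weight = 7, length = 1, mean = 7/1 ≈ 7.000
  cycle 1 → 1: weight = 8, length = 1, mean = 8/1 ≈ 8.000
  cycle 2 → 2: weight = 2, length = 1, mean = 2/1 ≈ 2.000
  cycle 0 → 1 → 0: weight = 4, length = 2, mean = 4/2 ≈ 2.000
  cycle 0 → 2 → 0: weight = 10, length = 2, mean = 10/2 ≈ 5.000
  cycle 1 → 0 → 1: weight = 4, length = 2, mean = 4/2 ≈ 2.000
Minimum mean = 1.000, attained e.g. along the cycle 1 → 2 → 1 with weight 2 and length 2. So λ(A) = 2/2 = 1.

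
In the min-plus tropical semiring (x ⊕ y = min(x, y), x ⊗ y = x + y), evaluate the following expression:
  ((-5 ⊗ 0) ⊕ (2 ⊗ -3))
((-5 ⊗ 0) ⊕ (2 ⊗ -3)) = -5

Expand innermost to outermost. Recall ⊕ takes the minimum of its arguments and ⊗ takes their sum. Working out the expression ((-5 ⊗ 0) ⊕ (2 ⊗ -3)) gives -5.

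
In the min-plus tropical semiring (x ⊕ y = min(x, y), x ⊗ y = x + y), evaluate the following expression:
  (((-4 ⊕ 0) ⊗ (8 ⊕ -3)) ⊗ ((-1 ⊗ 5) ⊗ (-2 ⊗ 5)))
(((-4 ⊕ 0) ⊗ (8 ⊕ -3)) ⊗ ((-1 ⊗ 5) ⊗ (-2 ⊗ 5))) = 0

Expand innermost to outermost. Recall ⊕ takes the minimum of its arguments and ⊗ takes their sum. Working out the expression (((-4 ⊕ 0) ⊗ (8 ⊕ -3)) ⊗ ((-1 ⊗ 5) ⊗ (-2 ⊗ 5))) gives 0.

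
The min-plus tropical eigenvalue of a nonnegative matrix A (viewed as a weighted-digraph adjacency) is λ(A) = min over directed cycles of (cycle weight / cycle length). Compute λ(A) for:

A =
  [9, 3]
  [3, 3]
λ(A) = 3

Enumerate directed cycles and compute their means (weight / length). Sample:
  cycle 0 → 0: weight = 9, length = 1, mean = 9/1 ≈ 9.000
  cycle 1 → 1: weight = 3, length = 1, mean = 3/1 ≈ 3.000
  cycle 0 → 1 → 0: weight = 6, length = 2, mean = 6/2 ≈ 3.000
  cycle 1 → 0 → 1: weight = 6, length = 2, mean = 6/2 ≈ 3.000
Minimum mean = 3.000, attained e.g. along the cycle 1 → 1 with weight 3 and length 1. So λ(A) = 3/1 = 3.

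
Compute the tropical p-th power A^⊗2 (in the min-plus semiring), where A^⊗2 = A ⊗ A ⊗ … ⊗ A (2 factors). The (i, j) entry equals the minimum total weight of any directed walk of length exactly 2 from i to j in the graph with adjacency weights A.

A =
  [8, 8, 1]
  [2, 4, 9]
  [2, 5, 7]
A^⊗2 =
  [3, 6, 8]
  [6, 8, 3]
  [7, 9, 3]

Each entry (A^⊗2)_ij equals the minimum over all length-2 walks i = v_0 → v_1 → … → v_2 = j of Σ_t A[v_t][v_{t+1}]. For example, for (i, j) = (0, 2) we minimise over 3 possible intermediate vertex sequences; the minimum is 8, attained along the walk 0 → 2 → 2.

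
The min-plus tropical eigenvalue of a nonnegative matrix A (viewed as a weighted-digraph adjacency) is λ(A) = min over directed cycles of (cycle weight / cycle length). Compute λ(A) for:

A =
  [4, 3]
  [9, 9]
λ(A) = 4

Enumerate directed cycles and compute their means (weight / length). Sample:
  cycle 0 → 0: weight = 4, length = 1, mean = 4/1 ≈ 4.000
  cycle 1 → 1: weight = 9, length = 1, mean = 9/1 ≈ 9.000
  cycle 0 → 1 → 0: weight = 12, length = 2, mean = 12/2 ≈ 6.000
  cycle 1 → 0 → 1: weight = 12, length = 2, mean = 12/2 ≈ 6.000
Minimum mean = 4.000, attained e.g. along the cycle 0 → 0 with weight 4 and length 1. So λ(A) = 4/1 = 4.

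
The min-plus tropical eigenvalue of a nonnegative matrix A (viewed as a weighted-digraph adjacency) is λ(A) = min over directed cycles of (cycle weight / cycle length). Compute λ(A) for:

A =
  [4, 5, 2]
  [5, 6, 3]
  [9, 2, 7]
λ(A) = 5/2

Enumerate directed cycles and compute their means (weight / length). Sample:
  cycle 0 → 0: weight = 4, length = 1, mean = 4/1 ≈ 4.000
  cycle 1 → 1: weight = 6, length = 1, mean = 6/1 ≈ 6.000
  cycle 2 → 2: weight = 7, length = 1, mean = 7/1 ≈ 7.000
  cycle 0 → 1 → 0: weight = 10, length = 2, mean = 10/2 ≈ 5.000
  cycle 0 → 2 → 0: weight = 11, length = 2, mean = 11/2 ≈ 5.500
  cycle 1 → 0 → 1: weight = 10, length = 2, mean = 10/2 ≈ 5.000
Minimum mean = 2.500, attained e.g. along the cycle 1 → 2 → 1 with weight 5 and length 2. So λ(A) = 5/2 = 5/2.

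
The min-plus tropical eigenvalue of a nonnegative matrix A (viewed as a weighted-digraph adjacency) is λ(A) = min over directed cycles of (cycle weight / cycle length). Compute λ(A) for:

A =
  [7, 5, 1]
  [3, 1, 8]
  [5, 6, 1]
λ(A) = 1

Enumerate directed cycles and compute their means (weight / length). Sample:
  cycle 0 → 0: weight = 7, length = 1, mean = 7/1 ≈ 7.000
  cycle 1 → 1: weight = 1, length = 1, mean = 1/1 ≈ 1.000
  cycle 2 → 2: weight = 1, length = 1, mean = 1/1 ≈ 1.000
  cycle 0 → 1 → 0: weight = 8, length = 2, mean = 8/2 ≈ 4.000
  cycle 0 → 2 → 0: weight = 6, length = 2, mean = 6/2 ≈ 3.000
  cycle 1 → 0 → 1: weight = 8, length = 2, mean = 8/2 ≈ 4.000
Minimum mean = 1.000, attained e.g. along the cycle 1 → 1 with weight 1 and length 1. So λ(A) = 1/1 = 1.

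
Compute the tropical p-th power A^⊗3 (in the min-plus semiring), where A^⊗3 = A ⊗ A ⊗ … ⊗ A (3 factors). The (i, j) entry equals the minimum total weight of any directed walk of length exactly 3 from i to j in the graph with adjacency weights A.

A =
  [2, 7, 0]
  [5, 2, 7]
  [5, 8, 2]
A^⊗3 =
  [6, 10, 4]
  [9, 6, 7]
  [9, 12, 6]

Each entry (A^⊗3)_ij equals the minimum over all length-3 walks i = v_0 → v_1 → … → v_3 = j of Σ_t A[v_t][v_{t+1}]. For example, for (i, j) = (0, 2) we minimise over 9 possible intermediate vertex sequences; the minimum is 4, attained along the walk 0 → 0 → 0 → 2.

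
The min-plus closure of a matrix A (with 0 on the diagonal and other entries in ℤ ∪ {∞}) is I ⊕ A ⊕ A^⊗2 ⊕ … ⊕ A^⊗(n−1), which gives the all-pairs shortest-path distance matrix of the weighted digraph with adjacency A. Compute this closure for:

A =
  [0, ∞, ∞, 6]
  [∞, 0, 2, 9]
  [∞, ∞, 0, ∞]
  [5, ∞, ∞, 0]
Closure =
  [0, ∞, ∞, 6]
  [14, 0, 2, 9]
  [∞, ∞, 0, ∞]
  [5, ∞, ∞, 0]

This is the Floyd-Warshall all-pairs shortest-path computation. For each intermediate vertex k = 0, 1, …, 3, update dist[i][j] ← min(dist[i][j], dist[i][k] + dist[k][j]). The final matrix gives, for each (i, j), the minimum total weight of any directed path from i to j (possibly empty when i = j).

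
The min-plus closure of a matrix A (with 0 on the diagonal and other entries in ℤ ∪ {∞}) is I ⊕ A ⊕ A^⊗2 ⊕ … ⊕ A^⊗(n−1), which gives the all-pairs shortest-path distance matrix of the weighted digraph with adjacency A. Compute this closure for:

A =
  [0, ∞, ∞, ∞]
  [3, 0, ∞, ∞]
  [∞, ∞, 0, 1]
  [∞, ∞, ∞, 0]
Closure =
  [0, ∞, ∞, ∞]
  [3, 0, ∞, ∞]
  [∞, ∞, 0, 1]
  [∞, ∞, ∞, 0]

This is the Floyd-Warshall all-pairs shortest-path computation. For each intermediate vertex k = 0, 1, …, 3, update dist[i][j] ← min(dist[i][j], dist[i][k] + dist[k][j]). The final matrix gives, for each (i, j), the minimum total weight of any directed path from i to j (possibly empty when i = j).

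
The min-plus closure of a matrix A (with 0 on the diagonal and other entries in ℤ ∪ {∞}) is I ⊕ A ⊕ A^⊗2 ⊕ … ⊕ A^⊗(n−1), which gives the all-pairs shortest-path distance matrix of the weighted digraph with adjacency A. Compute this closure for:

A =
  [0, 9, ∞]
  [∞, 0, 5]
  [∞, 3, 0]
Closure =
  [0, 9, 14]
  [∞, 0, 5]
  [∞, 3, 0]

This is the Floyd-Warshall all-pairs shortest-path computation. For each intermediate vertex k = 0, 1, …, 2, update dist[i][j] ← min(dist[i][j], dist[i][k] + dist[k][j]). The final matrix gives, for each (i, j), the minimum total weight of any directed path from i to j (possibly empty when i = j).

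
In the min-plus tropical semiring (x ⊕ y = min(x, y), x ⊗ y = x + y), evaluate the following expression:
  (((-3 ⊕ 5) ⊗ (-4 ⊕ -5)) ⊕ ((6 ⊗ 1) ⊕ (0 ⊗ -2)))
(((-3 ⊕ 5) ⊗ (-4 ⊕ -5)) ⊕ ((6 ⊗ 1) ⊕ (0 ⊗ -2))) = -8

Expand innermost to outermost. Recall ⊕ takes the minimum of its arguments and ⊗ takes their sum. Working out the expression (((-3 ⊕ 5) ⊗ (-4 ⊕ -5)) ⊕ ((6 ⊗ 1) ⊕ (0 ⊗ -2))) gives -8.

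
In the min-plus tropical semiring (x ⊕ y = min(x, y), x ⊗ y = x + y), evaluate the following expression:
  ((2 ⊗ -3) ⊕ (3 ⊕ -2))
((2 ⊗ -3) ⊕ (3 ⊕ -2)) = -2

Expand innermost to outermost. Recall ⊕ takes the minimum of its arguments and ⊗ takes their sum. Working out the expression ((2 ⊗ -3) ⊕ (3 ⊕ -2)) gives -2.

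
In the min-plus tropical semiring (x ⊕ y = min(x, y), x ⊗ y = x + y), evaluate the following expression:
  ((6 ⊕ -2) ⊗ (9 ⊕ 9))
((6 ⊕ -2) ⊗ (9 ⊕ 9)) = 7

Expand innermost to outermost. Recall ⊕ takes the minimum of its arguments and ⊗ takes their sum. Working out the expression ((6 ⊕ -2) ⊗ (9 ⊕ 9)) gives 7.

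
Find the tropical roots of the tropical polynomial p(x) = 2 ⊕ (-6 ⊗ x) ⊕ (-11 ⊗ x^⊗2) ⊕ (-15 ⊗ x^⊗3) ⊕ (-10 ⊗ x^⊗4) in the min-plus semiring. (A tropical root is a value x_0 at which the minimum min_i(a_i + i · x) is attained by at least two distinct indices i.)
Roots: {-5, 4, 5, 8}

Each tropical root is a break point of the lower envelope of the lines y = a_i + i · x (there are 5 lines, with slopes 0, 1, ..., 4). Only the lines that attain the minimum somewhere contribute to roots; other lines are dominated. Here the surviving (envelope) indices are i = 4, i = 3, i = 2, i = 1, i = 0.
Intersections between consecutive envelope lines give the roots: for adjacent envelope indices i < j the intersection is x = (a_i − a_j) / (j − i). Reading off the sorted break points: {-5, 4, 5, 8}.
Verification: at each break x_0, at least two indices attain the minimum of min_i(a_i + i · x_0).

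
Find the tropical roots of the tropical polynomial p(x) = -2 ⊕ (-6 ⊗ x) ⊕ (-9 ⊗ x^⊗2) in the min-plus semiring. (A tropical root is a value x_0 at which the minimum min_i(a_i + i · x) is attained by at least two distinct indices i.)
Roots: {3, 4}

Each tropical root is a break point of the lower envelope of the lines y = a_i + i · x (there are 3 lines, with slopes 0, 1, ..., 2). Only the lines that attain the minimum somewhere contribute to roots; other lines are dominated. Here the surviving (envelope) indices are i = 2, i = 1, i = 0.
Intersections between consecutive envelope lines give the roots: for adjacent envelope indices i < j the intersection is x = (a_i − a_j) / (j − i). Reading off the sorted break points: {3, 4}.
Verification: at each break x_0, at least two indices attain the minimum of min_i(a_i + i · x_0).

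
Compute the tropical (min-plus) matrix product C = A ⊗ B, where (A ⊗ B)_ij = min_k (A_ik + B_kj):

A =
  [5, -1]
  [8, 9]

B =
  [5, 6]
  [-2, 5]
A ⊗ B =
  [-3, 4]
  [7, 14]

Apply the min-plus product entry-by-entry:
  C[0][0] = min over k of (A[0][0] + B[0][0] = 5 + 5 = 10, A[0][1] + B[1][0] = -1 + -2 = -3) = -3 (attained at k = 1)
  C[0][1] = min over k of (A[0][0] + B[0][1] = 5 + 6 = 11, A[0][1] + B[1][1] = -1 + 5 = 4) = 4 (attained at k = 1)
  C[1][0] = min over k of (A[1][0] + B[0][0] = 8 + 5 = 13, A[1][1] + B[1][0] = 9 + -2 = 7) = 7 (attained at k = 1)
  C[1][1] = min over k of (A[1][0] + B[0][1] = 8 + 6 = 14, A[1][1] + B[1][1] = 9 + 5 = 14) = 14 (attained at k = 0)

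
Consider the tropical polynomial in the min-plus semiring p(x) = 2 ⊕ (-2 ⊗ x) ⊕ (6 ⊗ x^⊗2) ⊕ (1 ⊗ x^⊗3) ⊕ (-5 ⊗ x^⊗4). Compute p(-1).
p(-1) = -9

A tropical monomial a ⊗ x^⊗i evaluates to a + i · x. Evaluating each term at x = -1:
  Term 0 contributes 2 + 0 · -1 = 2
  Term 1 contributes -2 + 1 · -1 = -3
  Term 2 contributes 6 + 2 · -1 = 4
  Term 3 contributes 1 + 3 · -1 = -2
  Term 4 contributes -5 + 4 · -1 = -9
p(-1) = ⊕ of these = min[2, -3, 4, -2, -9] = -9.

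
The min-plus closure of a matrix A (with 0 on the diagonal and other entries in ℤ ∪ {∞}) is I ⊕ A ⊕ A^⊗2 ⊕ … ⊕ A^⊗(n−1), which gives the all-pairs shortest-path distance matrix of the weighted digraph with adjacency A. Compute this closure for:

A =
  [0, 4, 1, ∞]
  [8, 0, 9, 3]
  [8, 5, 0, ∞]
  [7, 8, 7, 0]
Closure =
  [0, 4, 1, 7]
  [8, 0, 9, 3]
  [8, 5, 0, 8]
  [7, 8, 7, 0]

This is the Floyd-Warshall all-pairs shortest-path computation. For each intermediate vertex k = 0, 1, …, 3, update dist[i][j] ← min(dist[i][j], dist[i][k] + dist[k][j]). The final matrix gives, for each (i, j), the minimum total weight of any directed path from i to j (possibly empty when i = j).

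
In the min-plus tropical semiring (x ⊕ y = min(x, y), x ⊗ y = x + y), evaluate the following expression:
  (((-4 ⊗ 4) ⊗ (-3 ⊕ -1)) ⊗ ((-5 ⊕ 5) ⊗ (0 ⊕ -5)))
(((-4 ⊗ 4) ⊗ (-3 ⊕ -1)) ⊗ ((-5 ⊕ 5) ⊗ (0 ⊕ -5))) = -13

Expand innermost to outermost. Recall ⊕ takes the minimum of its arguments and ⊗ takes their sum. Working out the expression (((-4 ⊗ 4) ⊗ (-3 ⊕ -1)) ⊗ ((-5 ⊕ 5) ⊗ (0 ⊕ -5))) gives -13.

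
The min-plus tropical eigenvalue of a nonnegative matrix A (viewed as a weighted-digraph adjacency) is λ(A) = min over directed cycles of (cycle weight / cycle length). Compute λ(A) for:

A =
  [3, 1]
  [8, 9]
λ(A) = 3

Enumerate directed cycles and compute their means (weight / length). Sample:
  cycle 0 → 0: weight = 3, length = 1, mean = 3/1 ≈ 3.000
  cycle 1 → 1: weight = 9, length = 1, mean = 9/1 ≈ 9.000
  cycle 0 → 1 → 0: weight = 9, length = 2, mean = 9/2 ≈ 4.500
  cycle 1 → 0 → 1: weight = 9, length = 2, mean = 9/2 ≈ 4.500
Minimum mean = 3.000, attained e.g. along the cycle 0 → 0 with weight 3 and length 1. So λ(A) = 3/1 = 3.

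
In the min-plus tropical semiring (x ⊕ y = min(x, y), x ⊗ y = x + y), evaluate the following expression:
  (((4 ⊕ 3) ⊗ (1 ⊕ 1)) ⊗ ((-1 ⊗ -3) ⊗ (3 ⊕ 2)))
(((4 ⊕ 3) ⊗ (1 ⊕ 1)) ⊗ ((-1 ⊗ -3) ⊗ (3 ⊕ 2))) = 2

Expand innermost to outermost. Recall ⊕ takes the minimum of its arguments and ⊗ takes their sum. Working out the expression (((4 ⊕ 3) ⊗ (1 ⊕ 1)) ⊗ ((-1 ⊗ -3) ⊗ (3 ⊕ 2))) gives 2.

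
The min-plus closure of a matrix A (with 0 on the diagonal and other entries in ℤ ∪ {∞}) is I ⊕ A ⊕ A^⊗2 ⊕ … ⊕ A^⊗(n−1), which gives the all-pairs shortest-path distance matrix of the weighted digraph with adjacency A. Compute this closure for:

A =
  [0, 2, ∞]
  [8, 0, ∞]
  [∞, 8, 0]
Closure =
  [0, 2, ∞]
  [8, 0, ∞]
  [16, 8, 0]

This is the Floyd-Warshall all-pairs shortest-path computation. For each intermediate vertex k = 0, 1, …, 2, update dist[i][j] ← min(dist[i][j], dist[i][k] + dist[k][j]). The final matrix gives, for each (i, j), the minimum total weight of any directed path from i to j (possibly empty when i = j).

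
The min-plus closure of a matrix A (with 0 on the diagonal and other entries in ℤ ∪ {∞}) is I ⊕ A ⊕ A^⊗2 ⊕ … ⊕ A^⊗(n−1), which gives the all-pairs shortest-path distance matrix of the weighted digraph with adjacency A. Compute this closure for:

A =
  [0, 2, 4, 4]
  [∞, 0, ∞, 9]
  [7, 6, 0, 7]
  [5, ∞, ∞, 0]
Closure =
  [0, 2, 4, 4]
  [14, 0, 18, 9]
  [7, 6, 0, 7]
  [5, 7, 9, 0]

This is the Floyd-Warshall all-pairs shortest-path computation. For each intermediate vertex k = 0, 1, …, 3, update dist[i][j] ← min(dist[i][j], dist[i][k] + dist[k][j]). The final matrix gives, for each (i, j), the minimum total weight of any directed path from i to j (possibly empty when i = j).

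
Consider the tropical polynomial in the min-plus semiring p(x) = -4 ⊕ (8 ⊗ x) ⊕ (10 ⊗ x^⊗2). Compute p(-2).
p(-2) = -4

A tropical monomial a ⊗ x^⊗i evaluates to a + i · x. Evaluating each term at x = -2:
  Term 0 contributes -4 + 0 · -2 = -4
  Term 1 contributes 8 + 1 · -2 = 6
  Term 2 contributes 10 + 2 · -2 = 6
p(-2) = ⊕ of these = min[-4, 6, 6] = -4.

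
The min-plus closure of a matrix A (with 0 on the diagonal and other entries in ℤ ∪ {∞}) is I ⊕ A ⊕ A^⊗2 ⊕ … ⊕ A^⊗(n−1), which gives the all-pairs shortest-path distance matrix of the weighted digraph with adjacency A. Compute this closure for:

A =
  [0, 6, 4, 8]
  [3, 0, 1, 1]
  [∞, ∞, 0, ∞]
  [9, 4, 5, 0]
Closure =
  [0, 6, 4, 7]
  [3, 0, 1, 1]
  [∞, ∞, 0, ∞]
  [7, 4, 5, 0]

This is the Floyd-Warshall all-pairs shortest-path computation. For each intermediate vertex k = 0, 1, …, 3, update dist[i][j] ← min(dist[i][j], dist[i][k] + dist[k][j]). The final matrix gives, for each (i, j), the minimum total weight of any directed path from i to j (possibly empty when i = j).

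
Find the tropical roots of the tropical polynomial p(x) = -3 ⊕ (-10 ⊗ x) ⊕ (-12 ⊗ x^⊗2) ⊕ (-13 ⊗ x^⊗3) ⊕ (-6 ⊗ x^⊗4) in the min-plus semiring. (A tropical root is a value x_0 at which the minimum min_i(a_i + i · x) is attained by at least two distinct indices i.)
Roots: {-7, 1, 2, 7}

Each tropical root is a break point of the lower envelope of the lines y = a_i + i · x (there are 5 lines, with slopes 0, 1, ..., 4). Only the lines that attain the minimum somewhere contribute to roots; other lines are dominated. Here the surviving (envelope) indices are i = 4, i = 3, i = 2, i = 1, i = 0.
Intersections between consecutive envelope lines give the roots: for adjacent envelope indices i < j the intersection is x = (a_i − a_j) / (j − i). Reading off the sorted break points: {-7, 1, 2, 7}.
Verification: at each break x_0, at least two indices attain the minimum of min_i(a_i + i · x_0).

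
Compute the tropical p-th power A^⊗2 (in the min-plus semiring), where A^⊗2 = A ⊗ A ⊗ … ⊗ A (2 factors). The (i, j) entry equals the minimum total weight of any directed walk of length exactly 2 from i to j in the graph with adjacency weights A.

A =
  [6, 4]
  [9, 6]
A^⊗2 =
  [12, 10]
  [15, 12]

Each entry (A^⊗2)_ij equals the minimum over all length-2 walks i = v_0 → v_1 → … → v_2 = j of Σ_t A[v_t][v_{t+1}]. For example, for (i, j) = (0, 1) we minimise over 2 possible intermediate vertex sequences; the minimum is 10, attained along the walk 0 → 0 → 1.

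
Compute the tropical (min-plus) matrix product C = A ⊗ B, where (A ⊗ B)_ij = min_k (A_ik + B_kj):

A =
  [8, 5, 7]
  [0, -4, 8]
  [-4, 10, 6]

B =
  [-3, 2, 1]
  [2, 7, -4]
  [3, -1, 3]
A ⊗ B =
  [5, 6, 1]
  [-3, 2, -8]
  [-7, -2, -3]

Apply the min-plus product entry-by-entry:
  C[0][0] = min over k of (A[0][0] + B[0][0] = 8 + -3 = 5, A[0][1] + B[1][0] = 5 + 2 = 7, A[0][2] + B[2][0] = 7 + 3 = 10) = 5 (attained at k = 0)
  C[0][1] = min over k of (A[0][0] + B[0][1] = 8 + 2 = 10, A[0][1] + B[1][1] = 5 + 7 = 12, A[0][2] + B[2][1] = 7 + -1 = 6) = 6 (attained at k = 2)
  C[0][2] = min over k of (A[0][0] + B[0][2] = 8 + 1 = 9, A[0][1] + B[1][2] = 5 + -4 = 1, A[0][2] + B[2][2] = 7 + 3 = 10) = 1 (attained at k = 1)
  C[1][0] = min over k of (A[1][0] + B[0][0] = 0 + -3 = -3, A[1][1] + B[1][0] = -4 + 2 = -2, A[1][2] + B[2][0] = 8 + 3 = 11) = -3 (attained at k = 0)
  C[1][1] = min over k of (A[1][0] + B[0][1] = 0 + 2 = 2, A[1][1] + B[1][1] = -4 + 7 = 3, A[1][2] + B[2][1] = 8 + -1 = 7) = 2 (attained at k = 0)
  C[1][2] = min over k of (A[1][0] + B[0][2] = 0 + 1 = 1, A[1][1] + B[1][2] = -4 + -4 = -8, A[1][2] + B[2][2] = 8 + 3 = 11) = -8 (attained at k = 1)
  C[2][0] = min over k of (A[2][0] + B[0][0] = -4 + -3 = -7, A[2][1] + B[1][0] = 10 + 2 = 12, A[2][2] + B[2][0] = 6 + 3 = 9) = -7 (attained at k = 0)
  C[2][1] = min over k of (A[2][0] + B[0][1] = -4 + 2 = -2, A[2][1] + B[1][1] = 10 + 7 = 17, A[2][2] + B[2][1] = 6 + -1 = 5) = -2 (attained at k = 0)
  C[2][2] = min over k of (A[2][0] + B[0][2] = -4 + 1 = -3, A[2][1] + B[1][2] = 10 + -4 = 6, A[2][2] + B[2][2] = 6 + 3 = 9) = -3 (attained at k = 0)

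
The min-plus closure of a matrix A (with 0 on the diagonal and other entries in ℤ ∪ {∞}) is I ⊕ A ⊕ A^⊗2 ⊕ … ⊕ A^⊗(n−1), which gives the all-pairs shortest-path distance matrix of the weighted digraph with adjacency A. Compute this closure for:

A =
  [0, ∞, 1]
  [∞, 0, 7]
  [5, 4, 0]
Closure =
  [0, 5, 1]
  [12, 0, 7]
  [5, 4, 0]

This is the Floyd-Warshall all-pairs shortest-path computation. For each intermediate vertex k = 0, 1, …, 2, update dist[i][j] ← min(dist[i][j], dist[i][k] + dist[k][j]). The final matrix gives, for each (i, j), the minimum total weight of any directed path from i to j (possibly empty when i = j).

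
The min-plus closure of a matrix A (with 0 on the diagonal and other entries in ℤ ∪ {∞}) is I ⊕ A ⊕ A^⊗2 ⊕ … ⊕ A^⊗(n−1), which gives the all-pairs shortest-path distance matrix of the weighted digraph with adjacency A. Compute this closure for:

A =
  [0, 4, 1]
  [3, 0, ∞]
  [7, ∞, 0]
Closure =
  [0, 4, 1]
  [3, 0, 4]
  [7, 11, 0]

This is the Floyd-Warshall all-pairs shortest-path computation. For each intermediate vertex k = 0, 1, …, 2, update dist[i][j] ← min(dist[i][j], dist[i][k] + dist[k][j]). The final matrix gives, for each (i, j), the minimum total weight of any directed path from i to j (possibly empty when i = j).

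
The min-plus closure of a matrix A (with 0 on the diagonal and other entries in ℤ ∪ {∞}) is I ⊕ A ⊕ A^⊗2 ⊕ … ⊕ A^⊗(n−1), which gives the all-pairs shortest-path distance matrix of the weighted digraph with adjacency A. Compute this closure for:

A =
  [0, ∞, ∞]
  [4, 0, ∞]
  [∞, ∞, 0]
Closure =
  [0, ∞, ∞]
  [4, 0, ∞]
  [∞, ∞, 0]

This is the Floyd-Warshall all-pairs shortest-path computation. For each intermediate vertex k = 0, 1, …, 2, update dist[i][j] ← min(dist[i][j], dist[i][k] + dist[k][j]). The final matrix gives, for each (i, j), the minimum total weight of any directed path from i to j (possibly empty when i = j).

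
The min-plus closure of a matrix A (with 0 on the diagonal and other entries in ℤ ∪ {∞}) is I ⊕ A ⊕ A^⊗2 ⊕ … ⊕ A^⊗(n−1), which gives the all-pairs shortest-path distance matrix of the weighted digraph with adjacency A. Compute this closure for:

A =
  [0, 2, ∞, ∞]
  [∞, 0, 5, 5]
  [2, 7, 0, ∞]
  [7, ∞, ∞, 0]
Closure =
  [0, 2, 7, 7]
  [7, 0, 5, 5]
  [2, 4, 0, 9]
  [7, 9, 14, 0]

This is the Floyd-Warshall all-pairs shortest-path computation. For each intermediate vertex k = 0, 1, …, 3, update dist[i][j] ← min(dist[i][j], dist[i][k] + dist[k][j]). The final matrix gives, for each (i, j), the minimum total weight of any directed path from i to j (possibly empty when i = j).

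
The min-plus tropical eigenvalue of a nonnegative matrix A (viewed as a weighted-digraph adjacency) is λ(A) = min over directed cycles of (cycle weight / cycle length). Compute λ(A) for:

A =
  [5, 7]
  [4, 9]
λ(A) = 5

Enumerate directed cycles and compute their means (weight / length). Sample:
  cycle 0 → 0: weight = 5, length = 1, mean = 5/1 ≈ 5.000
  cycle 1 → 1: weight = 9, length = 1, mean = 9/1 ≈ 9.000
  cycle 0 → 1 → 0: weight = 11, length = 2, mean = 11/2 ≈ 5.500
  cycle 1 → 0 → 1: weight = 11, length = 2, mean = 11/2 ≈ 5.500
Minimum mean = 5.000, attained e.g. along the cycle 0 → 0 with weight 5 and length 1. So λ(A) = 5/1 = 5.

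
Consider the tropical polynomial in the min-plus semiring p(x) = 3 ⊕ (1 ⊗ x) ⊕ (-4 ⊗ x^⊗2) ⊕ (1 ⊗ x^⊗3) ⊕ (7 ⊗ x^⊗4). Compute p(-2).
p(-2) = -8

A tropical monomial a ⊗ x^⊗i evaluates to a + i · x. Evaluating each term at x = -2:
  Term 0 contributes 3 + 0 · -2 = 3
  Term 1 contributes 1 + 1 · -2 = -1
  Term 2 contributes -4 + 2 · -2 = -8
  Term 3 contributes 1 + 3 · -2 = -5
  Term 4 contributes 7 + 4 · -2 = -1
p(-2) = ⊕ of these = min[3, -1, -8, -5, -1] = -8.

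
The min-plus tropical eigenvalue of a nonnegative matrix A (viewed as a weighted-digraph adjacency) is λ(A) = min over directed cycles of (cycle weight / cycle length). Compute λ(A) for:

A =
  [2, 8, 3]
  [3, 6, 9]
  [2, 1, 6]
λ(A) = 2

Enumerate directed cycles and compute their means (weight / length). Sample:
  cycle 0 → 0: weight = 2, length = 1, mean = 2/1 ≈ 2.000
  cycle 1 → 1: weight = 6, length = 1, mean = 6/1 ≈ 6.000
  cycle 2 → 2: weight = 6, length = 1, mean = 6/1 ≈ 6.000
  cycle 0 → 1 → 0: weight = 11, length = 2, mean = 11/2 ≈ 5.500
  cycle 0 → 2 → 0: weight = 5, length = 2, mean = 5/2 ≈ 2.500
  cycle 1 → 0 → 1: weight = 11, length = 2, mean = 11/2 ≈ 5.500
Minimum mean = 2.000, attained e.g. along the cycle 0 → 0 with weight 2 and length 1. So λ(A) = 2/1 = 2.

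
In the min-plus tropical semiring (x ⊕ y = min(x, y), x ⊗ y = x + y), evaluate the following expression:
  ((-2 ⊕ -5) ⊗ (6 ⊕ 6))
((-2 ⊕ -5) ⊗ (6 ⊕ 6)) = 1

Expand innermost to outermost. Recall ⊕ takes the minimum of its arguments and ⊗ takes their sum. Working out the expression ((-2 ⊕ -5) ⊗ (6 ⊕ 6)) gives 1.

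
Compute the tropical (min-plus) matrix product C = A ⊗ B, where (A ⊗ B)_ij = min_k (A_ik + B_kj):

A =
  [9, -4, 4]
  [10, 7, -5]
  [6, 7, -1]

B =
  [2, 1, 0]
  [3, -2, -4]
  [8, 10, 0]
A ⊗ B =
  [-1, -6, -8]
  [3, 5, -5]
  [7, 5, -1]

Apply the min-plus product entry-by-entry:
  C[0][0] = min over k of (A[0][0] + B[0][0] = 9 + 2 = 11, A[0][1] + B[1][0] = -4 + 3 = -1, A[0][2] + B[2][0] = 4 + 8 = 12) = -1 (attained at k = 1)
  C[0][1] = min over k of (A[0][0] + B[0][1] = 9 + 1 = 10, A[0][1] + B[1][1] = -4 + -2 = -6, A[0][2] + B[2][1] = 4 + 10 = 14) = -6 (attained at k = 1)
  C[0][2] = min over k of (A[0][0] + B[0][2] = 9 + 0 = 9, A[0][1] + B[1][2] = -4 + -4 = -8, A[0][2] + B[2][2] = 4 + 0 = 4) = -8 (attained at k = 1)
  C[1][0] = min over k of (A[1][0] + B[0][0] = 10 + 2 = 12, A[1][1] + B[1][0] = 7 + 3 = 10, A[1][2] + B[2][0] = -5 + 8 = 3) = 3 (attained at k = 2)
  C[1][1] = min over k of (A[1][0] + B[0][1] = 10 + 1 = 11, A[1][1] + B[1][1] = 7 + -2 = 5, A[1][2] + B[2][1] = -5 + 10 = 5) = 5 (attained at k = 1)
  C[1][2] = min over k of (A[1][0] + B[0][2] = 10 + 0 = 10, A[1][1] + B[1][2] = 7 + -4 = 3, A[1][2] + B[2][2] = -5 + 0 = -5) = -5 (attained at k = 2)
  C[2][0] = min over k of (A[2][0] + B[0][0] = 6 + 2 = 8, A[2][1] + B[1][0] = 7 + 3 = 10, A[2][2] + B[2][0] = -1 + 8 = 7) = 7 (attained at k = 2)
  C[2][1] = min over k of (A[2][0] + B[0][1] = 6 + 1 = 7, A[2][1] + B[1][1] = 7 + -2 = 5, A[2][2] + B[2][1] = -1 + 10 = 9) = 5 (attained at k = 1)
  C[2][2] = min over k of (A[2][0] + B[0][2] = 6 + 0 = 6, A[2][1] + B[1][2] = 7 + -4 = 3, A[2][2] + B[2][2] = -1 + 0 = -1) = -1 (attained at k = 2)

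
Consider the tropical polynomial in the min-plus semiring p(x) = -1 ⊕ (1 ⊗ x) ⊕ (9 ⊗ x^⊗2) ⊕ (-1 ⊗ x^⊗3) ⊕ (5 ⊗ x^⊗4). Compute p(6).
p(6) = -1

A tropical monomial a ⊗ x^⊗i evaluates to a + i · x. Evaluating each term at x = 6:
  Term 0 contributes -1 + 0 · 6 = -1
  Term 1 contributes 1 + 1 · 6 = 7
  Term 2 contributes 9 + 2 · 6 = 21
  Term 3 contributes -1 + 3 · 6 = 17
  Term 4 contributes 5 + 4 · 6 = 29
p(6) = ⊕ of these = min[-1, 7, 21, 17, 29] = -1.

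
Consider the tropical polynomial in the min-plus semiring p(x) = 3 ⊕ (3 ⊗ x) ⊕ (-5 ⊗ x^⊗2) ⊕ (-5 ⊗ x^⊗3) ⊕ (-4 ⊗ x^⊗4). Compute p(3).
p(3) = 1

A tropical monomial a ⊗ x^⊗i evaluates to a + i · x. Evaluating each term at x = 3:
  Term 0 contributes 3 + 0 · 3 = 3
  Term 1 contributes 3 + 1 · 3 = 6
  Term 2 contributes -5 + 2 · 3 = 1
  Term 3 contributes -5 + 3 · 3 = 4
  Term 4 contributes -4 + 4 · 3 = 8
p(3) = ⊕ of these = min[3, 6, 1, 4, 8] = 1.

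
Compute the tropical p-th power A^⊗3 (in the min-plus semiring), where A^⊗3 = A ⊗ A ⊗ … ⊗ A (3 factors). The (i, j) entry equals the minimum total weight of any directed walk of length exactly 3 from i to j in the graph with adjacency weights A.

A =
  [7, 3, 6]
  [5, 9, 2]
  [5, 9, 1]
A^⊗3 =
  [10, 11, 6]
  [8, 10, 4]
  [7, 9, 3]

Each entry (A^⊗3)_ij equals the minimum over all length-3 walks i = v_0 → v_1 → … → v_3 = j of Σ_t A[v_t][v_{t+1}]. For example, for (i, j) = (0, 2) we minimise over 9 possible intermediate vertex sequences; the minimum is 6, attained along the walk 0 → 1 → 2 → 2.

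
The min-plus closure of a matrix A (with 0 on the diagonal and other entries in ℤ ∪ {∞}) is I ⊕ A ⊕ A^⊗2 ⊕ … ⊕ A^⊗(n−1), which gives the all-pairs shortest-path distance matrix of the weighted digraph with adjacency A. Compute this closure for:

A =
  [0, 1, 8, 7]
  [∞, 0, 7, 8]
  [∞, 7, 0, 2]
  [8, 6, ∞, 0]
Closure =
  [0, 1, 8, 7]
  [16, 0, 7, 8]
  [10, 7, 0, 2]
  [8, 6, 13, 0]

This is the Floyd-Warshall all-pairs shortest-path computation. For each intermediate vertex k = 0, 1, …, 3, update dist[i][j] ← min(dist[i][j], dist[i][k] + dist[k][j]). The final matrix gives, for each (i, j), the minimum total weight of any directed path from i to j (possibly empty when i = j).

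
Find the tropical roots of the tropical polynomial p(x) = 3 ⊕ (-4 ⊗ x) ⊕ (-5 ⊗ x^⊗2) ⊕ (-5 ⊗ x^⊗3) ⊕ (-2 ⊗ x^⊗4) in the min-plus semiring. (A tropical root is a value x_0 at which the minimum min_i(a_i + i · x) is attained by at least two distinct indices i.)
Roots: {-3, 0, 1, 7}

Each tropical root is a break point of the lower envelope of the lines y = a_i + i · x (there are 5 lines, with slopes 0, 1, ..., 4). Only the lines that attain the minimum somewhere contribute to roots; other lines are dominated. Here the surviving (envelope) indices are i = 4, i = 3, i = 2, i = 1, i = 0.
Intersections between consecutive envelope lines give the roots: for adjacent envelope indices i < j the intersection is x = (a_i − a_j) / (j − i). Reading off the sorted break points: {-3, 0, 1, 7}.
Verification: at each break x_0, at least two indices attain the minimum of min_i(a_i + i · x_0).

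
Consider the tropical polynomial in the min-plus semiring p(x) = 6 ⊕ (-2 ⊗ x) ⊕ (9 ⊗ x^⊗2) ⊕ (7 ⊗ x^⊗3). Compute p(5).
p(5) = 3

A tropical monomial a ⊗ x^⊗i evaluates to a + i · x. Evaluating each term at x = 5:
  Term 0 contributes 6 + 0 · 5 = 6
  Term 1 contributes -2 + 1 · 5 = 3
  Term 2 contributes 9 + 2 · 5 = 19
  Term 3 contributes 7 + 3 · 5 = 22
p(5) = ⊕ of these = min[6, 3, 19, 22] = 3.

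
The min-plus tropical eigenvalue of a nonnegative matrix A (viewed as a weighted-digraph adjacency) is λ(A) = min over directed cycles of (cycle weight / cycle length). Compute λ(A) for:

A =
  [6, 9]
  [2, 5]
λ(A) = 5

Enumerate directed cycles and compute their means (weight / length). Sample:
  cycle 0 → 0: weight = 6, length = 1, mean = 6/1 ≈ 6.000
  cycle 1 → 1: weight = 5, length = 1, mean = 5/1 ≈ 5.000
  cycle 0 → 1 → 0: weight = 11, length = 2, mean = 11/2 ≈ 5.500
  cycle 1 → 0 → 1: weight = 11, length = 2, mean = 11/2 ≈ 5.500
Minimum mean = 5.000, attained e.g. along the cycle 1 → 1 with weight 5 and length 1. So λ(A) = 5/1 = 5.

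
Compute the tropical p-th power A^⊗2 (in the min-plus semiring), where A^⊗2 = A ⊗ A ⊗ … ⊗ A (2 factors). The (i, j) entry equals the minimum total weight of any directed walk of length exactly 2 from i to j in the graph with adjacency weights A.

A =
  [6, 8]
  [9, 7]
A^⊗2 =
  [12, 14]
  [15, 14]

Each entry (A^⊗2)_ij equals the minimum over all length-2 walks i = v_0 → v_1 → … → v_2 = j of Σ_t A[v_t][v_{t+1}]. For example, for (i, j) = (0, 1) we minimise over 2 possible intermediate vertex sequences; the minimum is 14, attained along the walk 0 → 0 → 1.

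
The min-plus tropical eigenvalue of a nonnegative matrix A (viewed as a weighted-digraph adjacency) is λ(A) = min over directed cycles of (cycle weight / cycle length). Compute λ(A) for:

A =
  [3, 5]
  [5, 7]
λ(A) = 3

Enumerate directed cycles and compute their means (weight / length). Sample:
  cycle 0 → 0: weight = 3, length = 1, mean = 3/1 ≈ 3.000
  cycle 1 → 1: weight = 7, length = 1, mean = 7/1 ≈ 7.000
  cycle 0 → 1 → 0: weight = 10, length = 2, mean = 10/2 ≈ 5.000
  cycle 1 → 0 → 1: weight = 10, length = 2, mean = 10/2 ≈ 5.000
Minimum mean = 3.000, attained e.g. along the cycle 0 → 0 with weight 3 and length 1. So λ(A) = 3/1 = 3.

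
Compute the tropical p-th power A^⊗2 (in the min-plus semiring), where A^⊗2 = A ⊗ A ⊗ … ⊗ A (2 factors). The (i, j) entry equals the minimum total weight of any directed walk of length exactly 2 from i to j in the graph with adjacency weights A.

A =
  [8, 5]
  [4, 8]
A^⊗2 =
  [9, 13]
  [12, 9]

Each entry (A^⊗2)_ij equals the minimum over all length-2 walks i = v_0 → v_1 → … → v_2 = j of Σ_t A[v_t][v_{t+1}]. For example, for (i, j) = (0, 1) we minimise over 2 possible intermediate vertex sequences; the minimum is 13, attained along the walk 0 → 0 → 1.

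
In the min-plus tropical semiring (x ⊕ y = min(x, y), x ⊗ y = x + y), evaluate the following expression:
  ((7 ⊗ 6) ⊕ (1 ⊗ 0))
((7 ⊗ 6) ⊕ (1 ⊗ 0)) = 1

Expand innermost to outermost. Recall ⊕ takes the minimum of its arguments and ⊗ takes their sum. Working out the expression ((7 ⊗ 6) ⊕ (1 ⊗ 0)) gives 1.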